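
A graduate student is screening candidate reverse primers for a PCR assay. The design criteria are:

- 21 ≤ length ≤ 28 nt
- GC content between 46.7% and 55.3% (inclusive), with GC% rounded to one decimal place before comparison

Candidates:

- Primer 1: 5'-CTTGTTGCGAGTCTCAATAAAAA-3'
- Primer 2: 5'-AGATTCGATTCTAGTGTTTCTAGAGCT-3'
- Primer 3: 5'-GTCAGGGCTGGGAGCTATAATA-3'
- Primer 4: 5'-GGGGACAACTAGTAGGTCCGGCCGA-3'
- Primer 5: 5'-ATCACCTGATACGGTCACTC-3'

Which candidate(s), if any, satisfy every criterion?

Primer 3 only.

Primer 1 (23 nt, A=8 T=7 G=4 C=4): length 23 ✓; GC 8/23 = 34.8%, outside 46.7–55.3% ✗ — fails.
Primer 2 (27 nt, A=6 T=11 G=6 C=4): length 27 ✓; GC 10/27 = 37.0%, outside 46.7–55.3% ✗ — fails.
Primer 3 (22 nt, A=6 T=5 G=8 C=3): length 22 ✓; GC 11/22 = 50.0% ✓ — passes.
Primer 4 (25 nt, A=6 T=3 G=10 C=6): length 25 ✓; GC 16/25 = 64.0%, outside 46.7–55.3% ✗ — fails.
Primer 5 (20 nt, A=5 T=5 G=3 C=7): length 20, outside 21–28 ✗; GC 10/20 = 50.0% ✓ — fails.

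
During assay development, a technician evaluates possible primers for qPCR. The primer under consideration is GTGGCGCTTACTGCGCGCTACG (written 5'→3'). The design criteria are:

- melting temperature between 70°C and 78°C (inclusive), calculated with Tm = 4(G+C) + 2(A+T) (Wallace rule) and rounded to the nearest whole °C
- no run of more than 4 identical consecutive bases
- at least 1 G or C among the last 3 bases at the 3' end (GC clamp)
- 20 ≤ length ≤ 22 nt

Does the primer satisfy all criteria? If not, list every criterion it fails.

Base counts: A=2, T=5, G=8, C=7 (length 22).
Tm: Tm = 2·7 + 4·15 = 74°C ✓
homopolymer run: longest run = 2 ✓
GC clamp: 3' end ACG has 2 G/C ✓
length: length 22 ✓

Meets all criteria.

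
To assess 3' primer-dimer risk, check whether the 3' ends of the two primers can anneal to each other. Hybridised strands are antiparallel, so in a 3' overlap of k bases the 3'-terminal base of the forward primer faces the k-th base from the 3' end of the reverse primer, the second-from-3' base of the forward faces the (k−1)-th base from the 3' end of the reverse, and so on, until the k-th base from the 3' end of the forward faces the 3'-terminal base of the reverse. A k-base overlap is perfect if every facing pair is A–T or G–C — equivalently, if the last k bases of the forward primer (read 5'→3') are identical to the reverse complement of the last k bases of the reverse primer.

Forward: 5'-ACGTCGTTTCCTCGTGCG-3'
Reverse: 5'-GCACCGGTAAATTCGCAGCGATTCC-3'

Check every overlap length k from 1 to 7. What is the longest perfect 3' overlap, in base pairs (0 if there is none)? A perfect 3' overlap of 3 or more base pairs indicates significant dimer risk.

Last 7 bases (5'→3') — forward …TCGTGCG, reverse …CGATTCC.
Reverse complement of the reverse primer's last 7 bases: GGAATCG; its first k bases are the reverse complement of the reverse primer's last k bases, so a perfect k-base overlap needs the forward primer's last k bases to equal them.
Comparing (forward last k vs required): k=1: G vs G ✓; k=2: CG vs GG ✗; k=3: GCG vs GGA ✗; k=4: TGCG vs GGAA ✗; k=5: GTGCG vs GGAAT ✗; k=6: CGTGCG vs GGAATC ✗; k=7: TCGTGCG vs GGAATCG ✗.
Only k = 1 is perfect, so the longest perfect 3' overlap is 1.

Longest perfect overlap: 1 complementary base pair; below the dimer-risk threshold (threshold 3).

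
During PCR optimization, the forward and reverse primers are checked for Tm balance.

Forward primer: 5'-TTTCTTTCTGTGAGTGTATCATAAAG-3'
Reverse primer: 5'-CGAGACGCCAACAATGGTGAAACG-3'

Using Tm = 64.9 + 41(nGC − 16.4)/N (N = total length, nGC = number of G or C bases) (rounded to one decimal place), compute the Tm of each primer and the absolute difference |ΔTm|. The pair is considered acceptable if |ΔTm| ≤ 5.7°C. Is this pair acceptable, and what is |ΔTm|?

|ΔTm| = 7.4°C; the pair is not acceptable.

Forward: G+C = 8, N = 26 → Tm = 64.9 + 41·(8 − 16.4)/26 = 51.7°C.
Reverse: G+C = 13, N = 24 → Tm = 64.9 + 41·(13 − 16.4)/24 = 59.1°C.
|ΔTm| = |51.7 − 59.1| = 7.4°C, > 5.7°C.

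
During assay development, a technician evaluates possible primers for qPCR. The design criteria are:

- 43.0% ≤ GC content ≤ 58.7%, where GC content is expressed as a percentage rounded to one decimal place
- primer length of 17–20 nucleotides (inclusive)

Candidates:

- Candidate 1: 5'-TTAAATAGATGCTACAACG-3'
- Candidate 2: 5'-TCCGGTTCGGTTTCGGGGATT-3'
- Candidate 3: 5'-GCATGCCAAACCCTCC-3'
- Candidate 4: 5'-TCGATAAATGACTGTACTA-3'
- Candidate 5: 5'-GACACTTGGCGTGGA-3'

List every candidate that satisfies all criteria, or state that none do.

None of the candidates satisfy all criteria.

Candidate 1 (19 nt, A=8 T=5 G=3 C=3): GC 6/19 = 31.6%, outside 43.0–58.7% ✗; length 19 ✓ — fails.
Candidate 2 (21 nt, A=1 T=8 G=8 C=4): GC 12/21 = 57.1% ✓; length 21, outside 17–20 ✗ — fails.
Candidate 3 (16 nt, A=4 T=2 G=2 C=8): GC 10/16 = 62.5%, outside 43.0–58.7% ✗; length 16, outside 17–20 ✗ — fails.
Candidate 4 (19 nt, A=7 T=6 G=3 C=3): GC 6/19 = 31.6%, outside 43.0–58.7% ✗; length 19 ✓ — fails.
Candidate 5 (15 nt, A=3 T=3 G=6 C=3): GC 9/15 = 60.0%, outside 43.0–58.7% ✗; length 15, outside 17–20 ✗ — fails.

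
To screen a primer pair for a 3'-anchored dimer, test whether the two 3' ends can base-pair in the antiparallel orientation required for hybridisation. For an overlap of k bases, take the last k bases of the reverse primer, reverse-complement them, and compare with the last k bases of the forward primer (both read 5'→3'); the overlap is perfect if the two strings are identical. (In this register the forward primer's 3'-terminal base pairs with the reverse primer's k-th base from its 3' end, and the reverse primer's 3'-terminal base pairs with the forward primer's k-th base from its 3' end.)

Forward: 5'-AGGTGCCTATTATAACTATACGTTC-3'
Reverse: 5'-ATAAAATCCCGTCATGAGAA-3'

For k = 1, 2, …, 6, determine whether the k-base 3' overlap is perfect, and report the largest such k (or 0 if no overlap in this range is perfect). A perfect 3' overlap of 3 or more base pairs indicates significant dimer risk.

Longest perfect overlap: 3 complementary base pairs; significant dimer risk (threshold 3).

Last 6 bases (5'→3') — forward …ACGTTC, reverse …TGAGAA.
Reverse complement of the reverse primer's last 6 bases: TTCTCA; its first k bases are the reverse complement of the reverse primer's last k bases, so a perfect k-base overlap needs the forward primer's last k bases to equal them.
Comparing (forward last k vs required): k=1: C vs T ✗; k=2: TC vs TT ✗; k=3: TTC vs TTC ✓; k=4: GTTC vs TTCT ✗; k=5: CGTTC vs TTCTC ✗; k=6: ACGTTC vs TTCTCA ✗.
Only k = 3 is perfect, so the longest perfect 3' overlap is 3.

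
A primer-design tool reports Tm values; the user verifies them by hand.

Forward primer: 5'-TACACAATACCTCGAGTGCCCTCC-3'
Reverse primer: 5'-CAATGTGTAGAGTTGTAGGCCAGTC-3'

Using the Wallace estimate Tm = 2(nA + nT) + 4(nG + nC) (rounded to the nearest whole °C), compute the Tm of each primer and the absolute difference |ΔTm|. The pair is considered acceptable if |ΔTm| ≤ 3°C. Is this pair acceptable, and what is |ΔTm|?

|ΔTm| = 0°C; the pair is acceptable.

Forward: A=6 T=5 G=3 C=10 → Tm = 2·11 + 4·13 = 74°C.
Reverse: A=6 T=7 G=8 C=4 → Tm = 2·13 + 4·12 = 74°C.
|ΔTm| = |74 − 74| = 0°C, ≤ 3°C.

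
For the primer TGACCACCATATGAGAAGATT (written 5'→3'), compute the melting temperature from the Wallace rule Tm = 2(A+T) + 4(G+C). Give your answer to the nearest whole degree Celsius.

Base counts: A=8, T=5, G=4, C=4 (length 21).
Tm = 2·(8+5) + 4·(4+4) = 2·13 + 4·8 = 26 + 32 = 58°C.

58°C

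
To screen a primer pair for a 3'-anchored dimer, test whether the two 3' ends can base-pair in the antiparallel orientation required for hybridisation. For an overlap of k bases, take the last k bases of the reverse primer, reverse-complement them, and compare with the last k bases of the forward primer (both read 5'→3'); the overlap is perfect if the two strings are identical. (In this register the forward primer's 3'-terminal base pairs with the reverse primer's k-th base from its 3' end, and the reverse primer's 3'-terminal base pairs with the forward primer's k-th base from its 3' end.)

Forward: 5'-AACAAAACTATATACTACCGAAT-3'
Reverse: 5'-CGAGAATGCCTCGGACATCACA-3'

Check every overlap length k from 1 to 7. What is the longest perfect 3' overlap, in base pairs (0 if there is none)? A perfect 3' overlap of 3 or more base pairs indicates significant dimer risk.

Last 7 bases (5'→3') — forward …ACCGAAT, reverse …CATCACA.
Reverse complement of the reverse primer's last 7 bases: TGTGATG; its first k bases are the reverse complement of the reverse primer's last k bases, so a perfect k-base overlap needs the forward primer's last k bases to equal them.
Comparing (forward last k vs required): k=1: T vs T ✓; k=2: AT vs TG ✗; k=3: AAT vs TGT ✗; k=4: GAAT vs TGTG ✗; k=5: CGAAT vs TGTGA ✗; k=6: CCGAAT vs TGTGAT ✗; k=7: ACCGAAT vs TGTGATG ✗.
Only k = 1 is perfect, so the longest perfect 3' overlap is 1.

Longest perfect overlap: 1 complementary base pair; below the dimer-risk threshold (threshold 3).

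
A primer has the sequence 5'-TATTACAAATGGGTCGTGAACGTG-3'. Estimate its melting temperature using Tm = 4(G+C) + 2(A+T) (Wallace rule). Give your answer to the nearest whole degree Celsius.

Base counts: A=7, T=7, G=7, C=3 (length 24).
Tm = 2·(7+7) + 4·(7+3) = 2·14 + 4·10 = 28 + 40 = 68°C.

68°C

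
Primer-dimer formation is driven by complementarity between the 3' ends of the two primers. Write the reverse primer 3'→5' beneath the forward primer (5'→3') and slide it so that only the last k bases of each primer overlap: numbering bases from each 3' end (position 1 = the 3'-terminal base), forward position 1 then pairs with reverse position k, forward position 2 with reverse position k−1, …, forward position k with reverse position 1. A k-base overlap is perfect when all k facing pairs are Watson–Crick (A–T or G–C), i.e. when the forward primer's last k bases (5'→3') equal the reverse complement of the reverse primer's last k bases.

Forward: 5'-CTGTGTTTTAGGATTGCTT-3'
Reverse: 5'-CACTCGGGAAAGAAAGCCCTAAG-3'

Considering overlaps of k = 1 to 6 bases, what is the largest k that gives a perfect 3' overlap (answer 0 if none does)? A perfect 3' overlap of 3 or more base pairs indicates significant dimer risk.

Last 6 bases (5'→3') — forward …TTGCTT, reverse …CCTAAG.
Reverse complement of the reverse primer's last 6 bases: CTTAGG; its first k bases are the reverse complement of the reverse primer's last k bases, so a perfect k-base overlap needs the forward primer's last k bases to equal them.
Comparing (forward last k vs required): k=1: T vs C ✗; k=2: TT vs CT ✗; k=3: CTT vs CTT ✓; k=4: GCTT vs CTTA ✗; k=5: TGCTT vs CTTAG ✗; k=6: TTGCTT vs CTTAGG ✗.
Only k = 3 is perfect, so the longest perfect 3' overlap is 3.

Longest perfect overlap: 3 complementary base pairs; significant dimer risk (threshold 3).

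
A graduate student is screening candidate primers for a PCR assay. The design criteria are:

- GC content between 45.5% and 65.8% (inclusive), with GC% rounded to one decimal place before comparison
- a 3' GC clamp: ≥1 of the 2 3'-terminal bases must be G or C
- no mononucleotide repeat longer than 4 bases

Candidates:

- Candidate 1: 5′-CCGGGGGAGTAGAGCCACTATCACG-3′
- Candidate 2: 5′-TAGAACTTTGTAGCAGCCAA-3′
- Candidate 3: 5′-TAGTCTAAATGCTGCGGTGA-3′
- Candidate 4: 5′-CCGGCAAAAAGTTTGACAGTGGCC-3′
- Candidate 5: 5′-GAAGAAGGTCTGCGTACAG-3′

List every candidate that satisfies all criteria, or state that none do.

Candidate 1 (25 nt, A=6 T=3 G=9 C=7): GC 16/25 = 64.0% ✓; 3' end CG has 2 G/C ✓; longest run = 5, exceeds 4 ✗ — fails.
Candidate 2 (20 nt, A=7 T=5 G=4 C=4): GC 8/20 = 40.0%, outside 45.5–65.8% ✗; 3' end AA has 0 G/C, need ≥1 ✗; longest run = 3 ✓ — fails.
Candidate 3 (20 nt, A=5 T=6 G=6 C=3): GC 9/20 = 45.0%, outside 45.5–65.8% ✗; 3' end GA has 1 G/C ✓; longest run = 3 ✓ — fails.
Candidate 4 (24 nt, A=7 T=4 G=7 C=6): GC 13/24 = 54.2% ✓; 3' end CC has 2 G/C ✓; longest run = 5, exceeds 4 ✗ — fails.
Candidate 5 (19 nt, A=6 T=3 G=7 C=3): GC 10/19 = 52.6% ✓; 3' end AG has 1 G/C ✓; longest run = 2 ✓ — passes.

Candidate 5 only.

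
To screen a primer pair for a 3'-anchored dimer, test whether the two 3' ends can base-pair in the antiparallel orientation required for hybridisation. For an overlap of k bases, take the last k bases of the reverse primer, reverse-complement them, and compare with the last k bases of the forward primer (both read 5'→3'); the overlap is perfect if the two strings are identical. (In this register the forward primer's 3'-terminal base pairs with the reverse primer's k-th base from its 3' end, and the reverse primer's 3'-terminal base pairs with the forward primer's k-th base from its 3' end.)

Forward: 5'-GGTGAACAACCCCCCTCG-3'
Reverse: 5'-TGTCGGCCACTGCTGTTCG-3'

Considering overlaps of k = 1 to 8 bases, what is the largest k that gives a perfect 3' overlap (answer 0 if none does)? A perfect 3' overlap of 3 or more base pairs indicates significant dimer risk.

Last 8 bases (5'→3') — forward …CCCCCTCG, reverse …GCTGTTCG.
Reverse complement of the reverse primer's last 8 bases: CGAACAGC; its first k bases are the reverse complement of the reverse primer's last k bases, so a perfect k-base overlap needs the forward primer's last k bases to equal them.
Comparing (forward last k vs required): k=1: G vs C ✗; k=2: CG vs CG ✓; k=3: TCG vs CGA ✗; k=4: CTCG vs CGAA ✗; k=5: CCTCG vs CGAAC ✗; k=6: CCCTCG vs CGAACA ✗; k=7: CCCCTCG vs CGAACAG ✗; k=8: CCCCCTCG vs CGAACAGC ✗.
Only k = 2 is perfect, so the longest perfect 3' overlap is 2.

Longest perfect overlap: 2 complementary base pairs; below the dimer-risk threshold (threshold 3).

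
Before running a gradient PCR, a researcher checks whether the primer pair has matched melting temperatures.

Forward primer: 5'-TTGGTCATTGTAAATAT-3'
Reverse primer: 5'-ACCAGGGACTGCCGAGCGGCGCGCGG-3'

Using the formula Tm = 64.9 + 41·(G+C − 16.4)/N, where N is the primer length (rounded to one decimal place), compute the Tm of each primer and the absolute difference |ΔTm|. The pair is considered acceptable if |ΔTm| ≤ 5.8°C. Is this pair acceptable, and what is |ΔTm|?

Forward: G+C = 4, N = 17 → Tm = 64.9 + 41·(4 − 16.4)/17 = 35.0°C.
Reverse: G+C = 21, N = 26 → Tm = 64.9 + 41·(21 − 16.4)/26 = 72.2°C.
|ΔTm| = |35.0 − 72.2| = 37.2°C, > 5.8°C.

|ΔTm| = 37.2°C; the pair is not acceptable.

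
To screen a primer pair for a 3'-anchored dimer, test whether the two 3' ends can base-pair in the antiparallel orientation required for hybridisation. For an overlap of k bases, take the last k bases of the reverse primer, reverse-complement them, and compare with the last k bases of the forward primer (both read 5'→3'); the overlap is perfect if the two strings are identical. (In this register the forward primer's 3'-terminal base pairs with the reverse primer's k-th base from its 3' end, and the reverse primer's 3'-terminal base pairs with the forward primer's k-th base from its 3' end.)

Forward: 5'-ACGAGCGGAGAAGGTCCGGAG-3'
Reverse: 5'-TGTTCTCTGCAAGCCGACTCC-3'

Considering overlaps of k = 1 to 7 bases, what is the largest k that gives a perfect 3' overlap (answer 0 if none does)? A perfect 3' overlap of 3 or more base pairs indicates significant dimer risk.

Longest perfect overlap: 4 complementary base pairs; significant dimer risk (threshold 3).

Last 7 bases (5'→3') — forward …TCCGGAG, reverse …CGACTCC.
Reverse complement of the reverse primer's last 7 bases: GGAGTCG; its first k bases are the reverse complement of the reverse primer's last k bases, so a perfect k-base overlap needs the forward primer's last k bases to equal them.
Comparing (forward last k vs required): k=1: G vs G ✓; k=2: AG vs GG ✗; k=3: GAG vs GGA ✗; k=4: GGAG vs GGAG ✓; k=5: CGGAG vs GGAGT ✗; k=6: CCGGAG vs GGAGTC ✗; k=7: TCCGGAG vs GGAGTCG ✗.
Perfect overlaps at k = 1, 4; the largest is 4.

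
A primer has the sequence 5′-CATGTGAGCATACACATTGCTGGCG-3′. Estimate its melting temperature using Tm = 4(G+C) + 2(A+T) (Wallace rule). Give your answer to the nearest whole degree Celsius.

76°C

Base counts: A=6, T=6, G=7, C=6 (length 25).
Tm = 2·(6+6) + 4·(7+6) = 2·12 + 4·13 = 24 + 52 = 76°C.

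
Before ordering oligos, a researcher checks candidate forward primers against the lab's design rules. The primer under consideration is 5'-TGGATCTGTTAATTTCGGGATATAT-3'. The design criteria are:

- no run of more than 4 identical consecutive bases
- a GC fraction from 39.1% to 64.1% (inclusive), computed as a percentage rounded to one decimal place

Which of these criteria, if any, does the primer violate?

Fails: GC content.

Base counts: A=6, T=11, G=6, C=2 (length 25).
homopolymer run: longest run = 3 ✓
GC content: GC 8/25 = 32.0%, outside 39.1–64.1% ✗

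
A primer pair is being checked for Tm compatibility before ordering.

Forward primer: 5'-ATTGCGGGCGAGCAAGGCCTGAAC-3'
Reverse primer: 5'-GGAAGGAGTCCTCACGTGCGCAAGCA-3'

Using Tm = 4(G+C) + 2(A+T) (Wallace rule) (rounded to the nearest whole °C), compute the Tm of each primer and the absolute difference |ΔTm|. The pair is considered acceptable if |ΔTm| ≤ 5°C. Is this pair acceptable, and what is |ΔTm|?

Forward: A=6 T=3 G=9 C=6 → Tm = 2·9 + 4·15 = 78°C.
Reverse: A=7 T=3 G=9 C=7 → Tm = 2·10 + 4·16 = 84°C.
|ΔTm| = |78 − 84| = 6°C, > 5°C.

|ΔTm| = 6°C; the pair is not acceptable.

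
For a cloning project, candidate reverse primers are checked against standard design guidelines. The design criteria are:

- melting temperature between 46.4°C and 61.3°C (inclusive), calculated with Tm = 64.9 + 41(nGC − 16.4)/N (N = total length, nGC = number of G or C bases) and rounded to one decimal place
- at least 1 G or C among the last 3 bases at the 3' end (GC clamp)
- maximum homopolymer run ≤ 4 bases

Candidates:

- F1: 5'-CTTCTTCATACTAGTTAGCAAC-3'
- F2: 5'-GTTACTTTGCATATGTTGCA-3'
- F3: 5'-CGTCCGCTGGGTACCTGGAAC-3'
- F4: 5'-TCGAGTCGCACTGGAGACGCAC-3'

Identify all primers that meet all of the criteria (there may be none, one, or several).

F1 (22 nt, A=6 T=8 G=2 C=6): Tm = 64.9 + 41·(8 − 16.4)/22 = 49.2°C ✓; 3' end AAC has 1 G/C ✓; longest run = 2 ✓ — passes.
F2 (20 nt, A=4 T=9 G=4 C=3): Tm = 64.9 + 41·(7 − 16.4)/20 = 45.6°C, outside 46.4–61.3°C ✗; 3' end GCA has 2 G/C ✓; longest run = 3 ✓ — fails.
F3 (21 nt, A=3 T=4 G=7 C=7): Tm = 64.9 + 41·(14 − 16.4)/21 = 60.2°C ✓; 3' end AAC has 1 G/C ✓; longest run = 3 ✓ — passes.
F4 (22 nt, A=5 T=3 G=7 C=7): Tm = 64.9 + 41·(14 − 16.4)/22 = 60.4°C ✓; 3' end CAC has 2 G/C ✓; longest run = 2 ✓ — passes.

F1, F3 and F4.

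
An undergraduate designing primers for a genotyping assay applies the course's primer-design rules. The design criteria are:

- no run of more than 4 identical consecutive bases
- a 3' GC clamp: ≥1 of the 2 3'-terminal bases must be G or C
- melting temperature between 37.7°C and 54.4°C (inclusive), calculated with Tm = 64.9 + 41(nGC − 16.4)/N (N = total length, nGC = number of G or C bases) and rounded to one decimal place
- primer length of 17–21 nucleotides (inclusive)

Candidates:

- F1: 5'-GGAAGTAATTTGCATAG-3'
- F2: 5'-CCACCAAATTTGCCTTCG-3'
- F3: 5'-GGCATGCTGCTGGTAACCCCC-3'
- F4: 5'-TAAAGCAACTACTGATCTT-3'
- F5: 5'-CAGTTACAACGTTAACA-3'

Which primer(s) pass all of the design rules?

F1 (17 nt, A=6 T=5 G=5 C=1): longest run = 3 ✓; 3' end AG has 1 G/C ✓; Tm = 64.9 + 41·(6 − 16.4)/17 = 39.8°C ✓; length 17 ✓ — passes.
F2 (18 nt, A=4 T=5 G=2 C=7): longest run = 3 ✓; 3' end CG has 2 G/C ✓; Tm = 64.9 + 41·(9 − 16.4)/18 = 48.0°C ✓; length 18 ✓ — passes.
F3 (21 nt, A=3 T=4 G=6 C=8): longest run = 5, exceeds 4 ✗; 3' end CC has 2 G/C ✓; Tm = 64.9 + 41·(14 − 16.4)/21 = 60.2°C, outside 37.7–54.4°C ✗; length 21 ✓ — fails.
F4 (19 nt, A=7 T=6 G=2 C=4): longest run = 3 ✓; 3' end TT has 0 G/C, need ≥1 ✗; Tm = 64.9 + 41·(6 − 16.4)/19 = 42.5°C ✓; length 19 ✓ — fails.
F5 (17 nt, A=7 T=4 G=2 C=4): longest run = 2 ✓; 3' end CA has 1 G/C ✓; Tm = 64.9 + 41·(6 − 16.4)/17 = 39.8°C ✓; length 17 ✓ — passes.

F1, F2 and F5.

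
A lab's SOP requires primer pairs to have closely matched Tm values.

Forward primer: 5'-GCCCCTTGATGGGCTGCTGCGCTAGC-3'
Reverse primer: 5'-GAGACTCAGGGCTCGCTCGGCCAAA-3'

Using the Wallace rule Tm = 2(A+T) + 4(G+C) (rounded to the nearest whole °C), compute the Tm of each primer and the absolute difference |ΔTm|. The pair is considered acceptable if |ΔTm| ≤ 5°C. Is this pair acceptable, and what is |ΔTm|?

Forward: A=2 T=6 G=9 C=9 → Tm = 2·8 + 4·18 = 88°C.
Reverse: A=6 T=3 G=8 C=8 → Tm = 2·9 + 4·16 = 82°C.
|ΔTm| = |88 − 82| = 6°C, > 5°C.

|ΔTm| = 6°C; the pair is not acceptable.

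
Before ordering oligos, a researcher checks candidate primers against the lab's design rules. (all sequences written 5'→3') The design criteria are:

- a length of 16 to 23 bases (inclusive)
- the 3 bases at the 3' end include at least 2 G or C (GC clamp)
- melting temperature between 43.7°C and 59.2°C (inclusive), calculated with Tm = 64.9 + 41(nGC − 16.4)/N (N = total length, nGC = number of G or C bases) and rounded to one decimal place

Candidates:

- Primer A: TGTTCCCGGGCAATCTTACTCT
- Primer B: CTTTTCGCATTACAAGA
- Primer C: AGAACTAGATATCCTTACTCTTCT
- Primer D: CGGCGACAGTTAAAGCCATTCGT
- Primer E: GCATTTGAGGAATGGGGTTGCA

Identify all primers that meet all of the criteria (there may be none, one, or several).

Primer D and Primer E.

Primer A (22 nt, A=3 T=8 G=4 C=7): length 22 ✓; 3' end TCT has 1 G/C, need ≥2 ✗; Tm = 64.9 + 41·(11 − 16.4)/22 = 54.8°C ✓ — fails.
Primer B (17 nt, A=5 T=6 G=2 C=4): length 17 ✓; 3' end AGA has 1 G/C, need ≥2 ✗; Tm = 64.9 + 41·(6 − 16.4)/17 = 39.8°C, outside 43.7–59.2°C ✗ — fails.
Primer C (24 nt, A=7 T=9 G=2 C=6): length 24, outside 16–23 ✗; 3' end TCT has 1 G/C, need ≥2 ✗; Tm = 64.9 + 41·(8 − 16.4)/24 = 50.6°C ✓ — fails.
Primer D (23 nt, A=6 T=5 G=6 C=6): length 23 ✓; 3' end CGT has 2 G/C ✓; Tm = 64.9 + 41·(12 − 16.4)/23 = 57.1°C ✓ — passes.
Primer E (22 nt, A=5 T=6 G=9 C=2): length 22 ✓; 3' end GCA has 2 G/C ✓; Tm = 64.9 + 41·(11 − 16.4)/22 = 54.8°C ✓ — passes.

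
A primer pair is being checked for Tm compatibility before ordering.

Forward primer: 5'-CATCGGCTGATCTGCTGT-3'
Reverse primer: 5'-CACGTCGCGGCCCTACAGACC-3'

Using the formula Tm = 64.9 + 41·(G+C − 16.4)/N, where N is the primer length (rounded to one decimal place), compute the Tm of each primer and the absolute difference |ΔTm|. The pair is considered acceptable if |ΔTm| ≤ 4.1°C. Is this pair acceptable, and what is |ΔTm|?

Forward: G+C = 10, N = 18 → Tm = 64.9 + 41·(10 − 16.4)/18 = 50.3°C.
Reverse: G+C = 15, N = 21 → Tm = 64.9 + 41·(15 − 16.4)/21 = 62.2°C.
|ΔTm| = |50.3 − 62.2| = 11.9°C, > 4.1°C.

|ΔTm| = 11.9°C; the pair is not acceptable.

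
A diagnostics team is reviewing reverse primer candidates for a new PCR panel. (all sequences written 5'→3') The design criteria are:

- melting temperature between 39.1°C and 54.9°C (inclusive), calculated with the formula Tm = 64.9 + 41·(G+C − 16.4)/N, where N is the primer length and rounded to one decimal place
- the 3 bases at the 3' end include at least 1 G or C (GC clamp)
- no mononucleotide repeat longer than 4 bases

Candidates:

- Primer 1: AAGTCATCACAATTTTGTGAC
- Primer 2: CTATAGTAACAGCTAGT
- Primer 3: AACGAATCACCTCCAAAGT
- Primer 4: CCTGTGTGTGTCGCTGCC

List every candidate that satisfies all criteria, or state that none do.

Primer 1 (21 nt, A=7 T=7 G=3 C=4): Tm = 64.9 + 41·(7 − 16.4)/21 = 46.5°C ✓; 3' end GAC has 2 G/C ✓; longest run = 4 ✓ — passes.
Primer 2 (17 nt, A=6 T=5 G=3 C=3): Tm = 64.9 + 41·(6 − 16.4)/17 = 39.8°C ✓; 3' end AGT has 1 G/C ✓; longest run = 2 ✓ — passes.
Primer 3 (19 nt, A=8 T=3 G=2 C=6): Tm = 64.9 + 41·(8 − 16.4)/19 = 46.8°C ✓; 3' end AGT has 1 G/C ✓; longest run = 3 ✓ — passes.
Primer 4 (18 nt, A=0 T=6 G=6 C=6): Tm = 64.9 + 41·(12 − 16.4)/18 = 54.9°C ✓; 3' end GCC has 3 G/C ✓; longest run = 2 ✓ — passes.

Primer 1, Primer 2, Primer 3 and Primer 4.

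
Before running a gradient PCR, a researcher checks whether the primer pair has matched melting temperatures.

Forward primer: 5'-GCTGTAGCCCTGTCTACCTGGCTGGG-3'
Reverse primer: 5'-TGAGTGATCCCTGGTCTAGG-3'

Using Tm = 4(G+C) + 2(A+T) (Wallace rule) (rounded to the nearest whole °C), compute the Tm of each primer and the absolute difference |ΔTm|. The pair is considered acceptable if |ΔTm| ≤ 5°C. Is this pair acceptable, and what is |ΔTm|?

Forward: A=2 T=7 G=9 C=8 → Tm = 2·9 + 4·17 = 86°C.
Reverse: A=3 T=6 G=7 C=4 → Tm = 2·9 + 4·11 = 62°C.
|ΔTm| = |86 − 62| = 24°C, > 5°C.

|ΔTm| = 24°C; the pair is not acceptable.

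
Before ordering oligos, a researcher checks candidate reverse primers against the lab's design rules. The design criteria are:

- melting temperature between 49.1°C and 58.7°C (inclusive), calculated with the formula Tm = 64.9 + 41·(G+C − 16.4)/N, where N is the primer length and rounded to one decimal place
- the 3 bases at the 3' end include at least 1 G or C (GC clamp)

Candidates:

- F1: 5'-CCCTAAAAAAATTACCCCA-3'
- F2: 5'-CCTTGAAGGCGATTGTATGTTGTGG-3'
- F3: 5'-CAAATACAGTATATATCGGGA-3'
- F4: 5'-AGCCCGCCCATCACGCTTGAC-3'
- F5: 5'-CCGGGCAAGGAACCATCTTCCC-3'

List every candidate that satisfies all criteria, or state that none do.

F2 only.

F1 (19 nt, A=9 T=3 G=0 C=7): Tm = 64.9 + 41·(7 − 16.4)/19 = 44.6°C, outside 49.1–58.7°C ✗; 3' end CCA has 2 G/C ✓ — fails.
F2 (25 nt, A=4 T=9 G=9 C=3): Tm = 64.9 + 41·(12 − 16.4)/25 = 57.7°C ✓; 3' end TGG has 2 G/C ✓ — passes.
F3 (21 nt, A=9 T=5 G=4 C=3): Tm = 64.9 + 41·(7 − 16.4)/21 = 46.5°C, outside 49.1–58.7°C ✗; 3' end GGA has 2 G/C ✓ — fails.
F4 (21 nt, A=4 T=3 G=4 C=10): Tm = 64.9 + 41·(14 − 16.4)/21 = 60.2°C, outside 49.1–58.7°C ✗; 3' end GAC has 2 G/C ✓ — fails.
F5 (22 nt, A=5 T=3 G=5 C=9): Tm = 64.9 + 41·(14 − 16.4)/22 = 60.4°C, outside 49.1–58.7°C ✗; 3' end CCC has 3 G/C ✓ — fails.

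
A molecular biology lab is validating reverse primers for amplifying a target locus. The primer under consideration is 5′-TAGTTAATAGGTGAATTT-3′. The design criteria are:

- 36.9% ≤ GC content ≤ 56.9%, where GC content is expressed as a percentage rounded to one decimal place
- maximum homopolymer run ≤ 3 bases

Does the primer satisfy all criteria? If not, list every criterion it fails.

Fails: GC content.

Base counts: A=6, T=8, G=4, C=0 (length 18).
GC content: GC 4/18 = 22.2%, outside 36.9–56.9% ✗
homopolymer run: longest run = 3 ✓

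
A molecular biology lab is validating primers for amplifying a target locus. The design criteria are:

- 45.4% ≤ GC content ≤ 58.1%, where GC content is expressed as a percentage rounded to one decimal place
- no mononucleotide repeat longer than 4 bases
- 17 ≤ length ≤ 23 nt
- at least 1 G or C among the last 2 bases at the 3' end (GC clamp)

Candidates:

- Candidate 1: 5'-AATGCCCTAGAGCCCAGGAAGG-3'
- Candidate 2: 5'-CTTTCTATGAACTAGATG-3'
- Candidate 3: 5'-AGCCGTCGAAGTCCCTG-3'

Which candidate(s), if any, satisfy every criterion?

None of the candidates satisfy all criteria.

Candidate 1 (22 nt, A=7 T=2 G=7 C=6): GC 13/22 = 59.1%, outside 45.4–58.1% ✗; longest run = 3 ✓; length 22 ✓; 3' end GG has 2 G/C ✓ — fails.
Candidate 2 (18 nt, A=5 T=7 G=3 C=3): GC 6/18 = 33.3%, outside 45.4–58.1% ✗; longest run = 3 ✓; length 18 ✓; 3' end TG has 1 G/C ✓ — fails.
Candidate 3 (17 nt, A=3 T=3 G=5 C=6): GC 11/17 = 64.7%, outside 45.4–58.1% ✗; longest run = 3 ✓; length 17 ✓; 3' end TG has 1 G/C ✓ — fails.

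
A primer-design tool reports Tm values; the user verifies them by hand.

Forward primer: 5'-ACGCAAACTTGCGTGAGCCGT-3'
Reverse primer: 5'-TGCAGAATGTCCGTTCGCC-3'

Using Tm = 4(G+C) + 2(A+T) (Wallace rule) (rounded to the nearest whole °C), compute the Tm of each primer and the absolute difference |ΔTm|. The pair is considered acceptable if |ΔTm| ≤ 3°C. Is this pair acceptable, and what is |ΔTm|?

|ΔTm| = 6°C; the pair is not acceptable.

Forward: A=5 T=4 G=6 C=6 → Tm = 2·9 + 4·12 = 66°C.
Reverse: A=3 T=5 G=5 C=6 → Tm = 2·8 + 4·11 = 60°C.
|ΔTm| = |66 − 60| = 6°C, > 3°C.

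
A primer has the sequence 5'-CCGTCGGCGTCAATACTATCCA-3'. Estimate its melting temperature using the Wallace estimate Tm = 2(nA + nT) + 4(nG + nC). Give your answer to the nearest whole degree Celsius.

Base counts: A=5, T=5, G=4, C=8 (length 22).
Tm = 2·(5+5) + 4·(4+8) = 2·10 + 4·12 = 20 + 48 = 68°C.

68°C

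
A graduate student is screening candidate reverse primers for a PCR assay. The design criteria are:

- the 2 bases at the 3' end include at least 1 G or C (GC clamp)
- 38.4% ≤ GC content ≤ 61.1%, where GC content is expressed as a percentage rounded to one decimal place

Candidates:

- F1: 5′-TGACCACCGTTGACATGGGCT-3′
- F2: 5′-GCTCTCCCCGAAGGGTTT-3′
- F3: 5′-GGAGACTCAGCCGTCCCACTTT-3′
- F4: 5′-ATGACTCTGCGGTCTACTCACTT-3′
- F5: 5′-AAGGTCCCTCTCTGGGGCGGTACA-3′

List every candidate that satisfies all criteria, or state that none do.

F1 (21 nt, A=4 T=5 G=6 C=6): 3' end CT has 1 G/C ✓; GC 12/21 = 57.1% ✓ — passes.
F2 (18 nt, A=2 T=5 G=5 C=6): 3' end TT has 0 G/C, need ≥1 ✗; GC 11/18 = 61.1% ✓ — fails.
F3 (22 nt, A=4 T=5 G=5 C=8): 3' end TT has 0 G/C, need ≥1 ✗; GC 13/22 = 59.1% ✓ — fails.
F4 (23 nt, A=4 T=8 G=4 C=7): 3' end TT has 0 G/C, need ≥1 ✗; GC 11/23 = 47.8% ✓ — fails.
F5 (24 nt, A=4 T=5 G=8 C=7): 3' end CA has 1 G/C ✓; GC 15/24 = 62.5%, outside 38.4–61.1% ✗ — fails.

F1 only.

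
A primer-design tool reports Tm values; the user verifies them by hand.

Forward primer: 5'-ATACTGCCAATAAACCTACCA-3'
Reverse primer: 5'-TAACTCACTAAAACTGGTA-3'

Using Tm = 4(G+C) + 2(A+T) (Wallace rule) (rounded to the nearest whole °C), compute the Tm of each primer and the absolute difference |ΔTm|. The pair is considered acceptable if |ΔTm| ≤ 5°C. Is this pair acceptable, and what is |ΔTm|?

|ΔTm| = 8°C; the pair is not acceptable.

Forward: A=9 T=4 G=1 C=7 → Tm = 2·13 + 4·8 = 58°C.
Reverse: A=8 T=5 G=2 C=4 → Tm = 2·13 + 4·6 = 50°C.
|ΔTm| = |58 − 50| = 8°C, > 5°C.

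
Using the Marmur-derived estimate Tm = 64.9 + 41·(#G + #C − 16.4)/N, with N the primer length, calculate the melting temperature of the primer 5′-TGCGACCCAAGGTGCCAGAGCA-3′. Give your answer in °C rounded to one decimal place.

Base counts: A=6, T=2, G=7, C=7; G+C = 14, N = 22.
Tm = 64.9 + 41·(14 − 16.4)/22 = 64.9 + -98.40/22 = 60.4°C.

60.4°C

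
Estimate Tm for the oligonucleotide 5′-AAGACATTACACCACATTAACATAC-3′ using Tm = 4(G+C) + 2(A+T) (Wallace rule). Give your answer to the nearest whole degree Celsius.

Base counts: A=12, T=5, G=1, C=7 (length 25).
Tm = 2·(12+5) + 4·(1+7) = 2·17 + 4·8 = 34 + 32 = 66°C.

66°C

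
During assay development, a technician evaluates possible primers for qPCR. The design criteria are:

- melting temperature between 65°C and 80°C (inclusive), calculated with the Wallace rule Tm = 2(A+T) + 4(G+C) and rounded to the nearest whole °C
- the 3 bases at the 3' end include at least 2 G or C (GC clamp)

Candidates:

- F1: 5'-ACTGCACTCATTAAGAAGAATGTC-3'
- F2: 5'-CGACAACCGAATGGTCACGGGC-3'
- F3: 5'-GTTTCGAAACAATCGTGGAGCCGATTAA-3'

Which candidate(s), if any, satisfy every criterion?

F1 and F2.

F1 (24 nt, A=9 T=6 G=4 C=5): Tm = 2·15 + 4·9 = 66°C ✓; 3' end GTC has 2 G/C ✓ — passes.
F2 (22 nt, A=6 T=2 G=7 C=7): Tm = 2·8 + 4·14 = 72°C ✓; 3' end GGC has 3 G/C ✓ — passes.
F3 (28 nt, A=9 T=7 G=7 C=5): Tm = 2·16 + 4·12 = 80°C ✓; 3' end TAA has 0 G/C, need ≥2 ✗ — fails.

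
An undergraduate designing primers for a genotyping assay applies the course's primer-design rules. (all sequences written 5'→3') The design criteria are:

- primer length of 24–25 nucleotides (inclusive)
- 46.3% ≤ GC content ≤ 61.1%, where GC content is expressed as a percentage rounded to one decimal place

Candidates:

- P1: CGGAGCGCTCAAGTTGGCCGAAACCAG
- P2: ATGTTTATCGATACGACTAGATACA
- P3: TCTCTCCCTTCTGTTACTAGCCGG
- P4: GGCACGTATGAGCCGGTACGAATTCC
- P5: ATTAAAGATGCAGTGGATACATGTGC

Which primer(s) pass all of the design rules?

P1 (27 nt, A=7 T=3 G=9 C=8): length 27, outside 24–25 ✗; GC 17/27 = 63.0%, outside 46.3–61.1% ✗ — fails.
P2 (25 nt, A=9 T=8 G=4 C=4): length 25 ✓; GC 8/25 = 32.0%, outside 46.3–61.1% ✗ — fails.
P3 (24 nt, A=2 T=9 G=4 C=9): length 24 ✓; GC 13/24 = 54.2% ✓ — passes.
P4 (26 nt, A=6 T=5 G=8 C=7): length 26, outside 24–25 ✗; GC 15/26 = 57.7% ✓ — fails.
P5 (26 nt, A=9 T=7 G=7 C=3): length 26, outside 24–25 ✗; GC 10/26 = 38.5%, outside 46.3–61.1% ✗ — fails.

P3 only.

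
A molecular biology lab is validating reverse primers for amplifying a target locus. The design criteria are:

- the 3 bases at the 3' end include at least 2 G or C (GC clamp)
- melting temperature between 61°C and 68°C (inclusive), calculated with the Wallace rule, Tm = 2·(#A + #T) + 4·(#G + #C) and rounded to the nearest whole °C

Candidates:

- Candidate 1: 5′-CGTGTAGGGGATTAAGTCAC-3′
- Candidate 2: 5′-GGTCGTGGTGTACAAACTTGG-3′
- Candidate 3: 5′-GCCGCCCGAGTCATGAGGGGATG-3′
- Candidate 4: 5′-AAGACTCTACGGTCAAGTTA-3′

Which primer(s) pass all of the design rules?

Candidate 2 only.

Candidate 1 (20 nt, A=5 T=5 G=7 C=3): 3' end CAC has 2 G/C ✓; Tm = 2·10 + 4·10 = 60°C, outside 61–68°C ✗ — fails.
Candidate 2 (21 nt, A=4 T=6 G=8 C=3): 3' end TGG has 2 G/C ✓; Tm = 2·10 + 4·11 = 64°C ✓ — passes.
Candidate 3 (23 nt, A=4 T=3 G=10 C=6): 3' end ATG has 1 G/C, need ≥2 ✗; Tm = 2·7 + 4·16 = 78°C, outside 61–68°C ✗ — fails.
Candidate 4 (20 nt, A=7 T=5 G=4 C=4): 3' end TTA has 0 G/C, need ≥2 ✗; Tm = 2·12 + 4·8 = 56°C, outside 61–68°C ✗ — fails.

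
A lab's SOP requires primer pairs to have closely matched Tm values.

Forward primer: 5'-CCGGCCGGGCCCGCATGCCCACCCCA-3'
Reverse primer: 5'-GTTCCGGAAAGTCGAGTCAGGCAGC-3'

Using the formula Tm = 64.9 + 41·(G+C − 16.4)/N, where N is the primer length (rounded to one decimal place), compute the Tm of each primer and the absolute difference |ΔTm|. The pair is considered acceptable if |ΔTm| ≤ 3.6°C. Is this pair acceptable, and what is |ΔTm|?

Forward: G+C = 22, N = 26 → Tm = 64.9 + 41·(22 − 16.4)/26 = 73.7°C.
Reverse: G+C = 15, N = 25 → Tm = 64.9 + 41·(15 − 16.4)/25 = 62.6°C.
|ΔTm| = |73.7 − 62.6| = 11.1°C, > 3.6°C.

|ΔTm| = 11.1°C; the pair is not acceptable.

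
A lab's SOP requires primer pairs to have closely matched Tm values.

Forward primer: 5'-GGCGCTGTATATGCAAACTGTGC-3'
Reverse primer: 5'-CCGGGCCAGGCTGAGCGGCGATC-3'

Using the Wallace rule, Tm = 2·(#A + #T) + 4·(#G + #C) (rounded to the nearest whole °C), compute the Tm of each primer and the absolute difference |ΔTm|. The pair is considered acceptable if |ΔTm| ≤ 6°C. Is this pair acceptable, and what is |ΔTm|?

Forward: A=5 T=6 G=7 C=5 → Tm = 2·11 + 4·12 = 70°C.
Reverse: A=3 T=2 G=10 C=8 → Tm = 2·5 + 4·18 = 82°C.
|ΔTm| = |70 − 82| = 12°C, > 6°C.

|ΔTm| = 12°C; the pair is not acceptable.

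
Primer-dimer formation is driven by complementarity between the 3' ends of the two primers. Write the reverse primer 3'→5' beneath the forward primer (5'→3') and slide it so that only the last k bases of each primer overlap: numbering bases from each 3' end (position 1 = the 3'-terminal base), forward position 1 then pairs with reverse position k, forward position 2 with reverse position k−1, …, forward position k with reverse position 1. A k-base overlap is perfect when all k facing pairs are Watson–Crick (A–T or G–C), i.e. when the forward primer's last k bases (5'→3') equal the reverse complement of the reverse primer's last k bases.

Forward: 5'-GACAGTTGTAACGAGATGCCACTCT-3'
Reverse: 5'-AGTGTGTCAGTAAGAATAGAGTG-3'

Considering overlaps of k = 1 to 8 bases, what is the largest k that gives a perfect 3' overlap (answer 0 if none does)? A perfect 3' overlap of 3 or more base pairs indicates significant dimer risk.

Longest perfect overlap: 6 complementary base pairs; significant dimer risk (threshold 3).

Last 8 bases (5'→3') — forward …GCCACTCT, reverse …ATAGAGTG.
Reverse complement of the reverse primer's last 8 bases: CACTCTAT; its first k bases are the reverse complement of the reverse primer's last k bases, so a perfect k-base overlap needs the forward primer's last k bases to equal them.
Comparing (forward last k vs required): k=1: T vs C ✗; k=2: CT vs CA ✗; k=3: TCT vs CAC ✗; k=4: CTCT vs CACT ✗; k=5: ACTCT vs CACTC ✗; k=6: CACTCT vs CACTCT ✓; k=7: CCACTCT vs CACTCTA ✗; k=8: GCCACTCT vs CACTCTAT ✗.
Only k = 6 is perfect, so the longest perfect 3' overlap is 6.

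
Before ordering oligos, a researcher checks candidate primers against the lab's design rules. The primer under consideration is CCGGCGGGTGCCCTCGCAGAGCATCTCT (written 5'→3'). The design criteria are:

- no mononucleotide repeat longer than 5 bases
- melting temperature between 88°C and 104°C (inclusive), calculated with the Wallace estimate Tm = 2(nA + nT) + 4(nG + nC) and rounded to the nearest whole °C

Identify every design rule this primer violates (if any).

Base counts: A=3, T=5, G=9, C=11 (length 28).
homopolymer run: longest run = 3 ✓
Tm: Tm = 2·8 + 4·20 = 96°C ✓

Meets all criteria.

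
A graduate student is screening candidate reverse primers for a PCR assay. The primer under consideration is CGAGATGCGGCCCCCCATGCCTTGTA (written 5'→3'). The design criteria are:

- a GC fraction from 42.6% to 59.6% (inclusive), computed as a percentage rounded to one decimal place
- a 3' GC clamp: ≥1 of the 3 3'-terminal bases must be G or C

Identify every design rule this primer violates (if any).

Base counts: A=4, T=5, G=7, C=10 (length 26).
GC content: GC 17/26 = 65.4%, outside 42.6–59.6% ✗
GC clamp: 3' end GTA has 1 G/C ✓

Fails: GC content.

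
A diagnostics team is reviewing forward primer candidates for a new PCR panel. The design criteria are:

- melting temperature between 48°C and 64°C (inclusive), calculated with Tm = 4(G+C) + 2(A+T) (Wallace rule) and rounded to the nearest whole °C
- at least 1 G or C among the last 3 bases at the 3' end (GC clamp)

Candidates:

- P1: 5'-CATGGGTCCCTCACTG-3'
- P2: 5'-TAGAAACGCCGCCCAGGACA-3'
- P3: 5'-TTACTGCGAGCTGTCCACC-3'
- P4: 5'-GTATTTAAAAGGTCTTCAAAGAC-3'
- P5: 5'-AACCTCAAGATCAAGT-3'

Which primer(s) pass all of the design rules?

P1 (16 nt, A=2 T=4 G=4 C=6): Tm = 2·6 + 4·10 = 52°C ✓; 3' end CTG has 2 G/C ✓ — passes.
P2 (20 nt, A=7 T=1 G=5 C=7): Tm = 2·8 + 4·12 = 64°C ✓; 3' end ACA has 1 G/C ✓ — passes.
P3 (19 nt, A=3 T=5 G=4 C=7): Tm = 2·8 + 4·11 = 60°C ✓; 3' end ACC has 2 G/C ✓ — passes.
P4 (23 nt, A=9 T=7 G=4 C=3): Tm = 2·16 + 4·7 = 60°C ✓; 3' end GAC has 2 G/C ✓ — passes.
P5 (16 nt, A=7 T=3 G=2 C=4): Tm = 2·10 + 4·6 = 44°C, outside 48–64°C ✗; 3' end AGT has 1 G/C ✓ — fails.

P1, P2, P3 and P4.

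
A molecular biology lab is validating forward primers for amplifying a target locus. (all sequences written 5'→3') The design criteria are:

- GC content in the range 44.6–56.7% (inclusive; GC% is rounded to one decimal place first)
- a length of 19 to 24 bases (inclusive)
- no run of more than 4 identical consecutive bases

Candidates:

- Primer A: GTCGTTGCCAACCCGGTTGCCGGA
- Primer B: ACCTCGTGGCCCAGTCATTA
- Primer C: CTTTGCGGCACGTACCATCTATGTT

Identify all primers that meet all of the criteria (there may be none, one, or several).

Primer B only.

Primer A (24 nt, A=3 T=5 G=8 C=8): GC 16/24 = 66.7%, outside 44.6–56.7% ✗; length 24 ✓; longest run = 3 ✓ — fails.
Primer B (20 nt, A=4 T=5 G=4 C=7): GC 11/20 = 55.0% ✓; length 20 ✓; longest run = 3 ✓ — passes.
Primer C (25 nt, A=4 T=9 G=5 C=7): GC 12/25 = 48.0% ✓; length 25, outside 19–24 ✗; longest run = 3 ✓ — fails.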